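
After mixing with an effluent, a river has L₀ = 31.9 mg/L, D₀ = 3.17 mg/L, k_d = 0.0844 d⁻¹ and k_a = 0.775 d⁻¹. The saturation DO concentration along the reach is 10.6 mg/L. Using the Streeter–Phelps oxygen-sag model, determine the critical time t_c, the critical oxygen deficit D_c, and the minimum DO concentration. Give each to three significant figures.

With k_a/k_d = 9.182 and 1 − D₀(k_a−k_d)/(k_d L₀) = 0.1869,
t_c = ln(9.182 × 0.1869) / (0.775 − 0.0844) = ln(1.716) / 0.6906 = 0.5400/0.6906 = 0.7820 d.
D_c = (k_d/k_a) L₀ e^(−k_d t_c) = (0.0844/0.775) × 31.9 × e^(−0.0844×0.7820) = 0.1089 × 31.9 × 0.9361 = 3.252 mg/L.
Minimum DO = C_s − D_c = 10.6 − 3.252 = 7.348 mg/L.

t_c ≈ 0.782 d; D_c ≈ 3.25 mg/L; min DO ≈ 7.35 mg/L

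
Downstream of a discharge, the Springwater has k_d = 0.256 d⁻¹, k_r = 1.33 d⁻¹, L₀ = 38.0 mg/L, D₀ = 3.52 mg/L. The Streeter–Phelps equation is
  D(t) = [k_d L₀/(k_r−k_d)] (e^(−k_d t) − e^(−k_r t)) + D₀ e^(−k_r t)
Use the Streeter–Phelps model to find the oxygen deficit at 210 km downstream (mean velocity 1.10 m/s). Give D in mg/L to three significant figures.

Travel time t = x/v = 210 km / (1.10 m/s) = 210000 m / 1.10 m/s = 190900 s = 2.210 d.
k_d L₀/(k_r−k_d) = 0.256×38.0/(1.33−0.256) = 9.728/1.074 = 9.058 mg/L.
e^(−k_d t) = e^(−0.256×2.210) = 0.5680; e^(−k_r t) = e^(−1.33×2.210) = 0.05293.
D = 9.058 × (0.5680 − 0.05293) + 3.52 × 0.05293 = 4.665 + 0.1863 = 4.852 mg/L.

D ≈ 4.85 mg/L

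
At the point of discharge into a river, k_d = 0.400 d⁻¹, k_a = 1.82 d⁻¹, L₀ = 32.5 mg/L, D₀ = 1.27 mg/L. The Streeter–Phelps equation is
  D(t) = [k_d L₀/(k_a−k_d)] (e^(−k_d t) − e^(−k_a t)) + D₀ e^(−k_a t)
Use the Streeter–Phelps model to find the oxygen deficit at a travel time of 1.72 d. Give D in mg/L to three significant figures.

k_d L₀/(k_a−k_d) = 0.400×32.5/(1.82−0.400) = 13.00/1.420 = 9.155 mg/L.
e^(−k_d t) = e^(−0.400×1.720) = 0.5026; e^(−k_a t) = e^(−1.82×1.720) = 0.04370.
D = 9.155 × (0.5026 − 0.04370) + 1.27 × 0.04370 = 4.201 + 0.05550 = 4.257 mg/L.

D ≈ 4.26 mg/L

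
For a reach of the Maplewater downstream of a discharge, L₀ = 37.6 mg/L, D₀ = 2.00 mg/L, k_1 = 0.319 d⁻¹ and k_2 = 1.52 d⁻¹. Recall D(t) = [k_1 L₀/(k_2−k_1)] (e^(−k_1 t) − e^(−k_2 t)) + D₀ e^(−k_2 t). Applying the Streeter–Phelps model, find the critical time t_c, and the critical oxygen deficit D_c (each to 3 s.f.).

At the critical point dD/dt = 0, so k_1 L₀ e^(−k_1 t) = k_2 D. Substituting D(t) from the Streeter–Phelps equation and solving for t gives
t_c = ln[(k_2/k_1)(1 − D₀(k_2−k_1)/(k_1 L₀))] / (k_2−k_1).
Here k_2−k_1 = 1.201 d⁻¹ and 1 − D₀(k_2−k_1)/(k_1 L₀) = 1 − 2.00×1.201/(0.319×37.6) = 0.7997, so
t_c = ln(4.765 × 0.7997) / 1.201 = 1.338 / 1.201 = 1.114 d.
L(t_c) = L₀ e^(−k_1 t_c) = 37.6 × 0.7009 = 26.36 mg/L, and at the critical point k_2 D_c = k_1 L, so D_c = (0.319/1.52) × 26.36 = 5.531 mg/L.

t_c ≈ 1.11 d; D_c ≈ 5.53 mg/L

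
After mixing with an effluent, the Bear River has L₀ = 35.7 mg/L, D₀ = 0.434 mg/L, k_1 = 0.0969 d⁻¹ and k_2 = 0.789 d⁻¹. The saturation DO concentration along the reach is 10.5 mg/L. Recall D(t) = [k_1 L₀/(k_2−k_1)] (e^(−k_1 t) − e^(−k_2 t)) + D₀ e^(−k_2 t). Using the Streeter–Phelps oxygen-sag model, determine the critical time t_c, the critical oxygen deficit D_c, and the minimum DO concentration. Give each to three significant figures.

At the critical point dD/dt = 0, so k_1 L₀ e^(−k_1 t) = k_2 D. Substituting D(t) from the Streeter–Phelps equation and solving for t gives
t_c = ln[(k_2/k_1)(1 − D₀(k_2−k_1)/(k_1 L₀))] / (k_2−k_1).
Here k_2−k_1 = 0.6921 d⁻¹ and 1 − D₀(k_2−k_1)/(k_1 L₀) = 1 − 0.434×0.6921/(0.0969×35.7) = 0.9132, so
t_c = ln(8.142 × 0.9132) / 0.6921 = 2.006 / 0.6921 = 2.899 d.
L(t_c) = L₀ e^(−k_1 t_c) = 35.7 × 0.7551 = 26.96 mg/L, and at the critical point k_2 D_c = k_1 L, so D_c = (0.0969/0.789) × 26.96 = 3.311 mg/L.
Minimum DO = C_s − D_c = 10.5 − 3.311 = 7.189 mg/L.

t_c ≈ 2.90 d; D_c ≈ 3.31 mg/L; min DO ≈ 7.19 mg/L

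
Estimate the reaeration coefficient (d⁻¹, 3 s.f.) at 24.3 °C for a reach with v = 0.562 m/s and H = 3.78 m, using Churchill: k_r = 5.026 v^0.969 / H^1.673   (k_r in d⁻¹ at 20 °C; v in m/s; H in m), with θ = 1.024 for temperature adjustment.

k_r(20) = 5.026 × 0.562^0.969 / 3.78^1.673 = 5.026 × 0.5721 / 9.250 = 0.3109 d⁻¹.
k_r(24.3) = 0.3109 × 1.024^(24.3−20) = 0.3109 × 1.107 = 0.3442 d⁻¹.

k_r ≈ 0.344 d⁻¹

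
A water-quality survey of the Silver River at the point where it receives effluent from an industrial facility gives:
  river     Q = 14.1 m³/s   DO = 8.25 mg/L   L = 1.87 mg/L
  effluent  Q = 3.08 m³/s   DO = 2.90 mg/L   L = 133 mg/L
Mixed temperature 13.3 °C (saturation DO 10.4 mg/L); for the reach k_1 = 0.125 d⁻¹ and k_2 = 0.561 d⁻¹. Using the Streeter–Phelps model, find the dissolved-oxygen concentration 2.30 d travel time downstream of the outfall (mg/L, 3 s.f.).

DO ≈ 6.09 mg/L

Mixed DO = (14.1×8.25 + 3.08×2.90)/(14.1+3.08) = 125.3/17.18 = 7.291 mg/L.
Mixed L₀ = (14.1×1.87 + 3.08×133)/(17.18) = 436.0/17.18 = 25.38 mg/L.
Initial deficit D₀ = C_s − DO₀ = 10.4 − 7.291 = 3.109 mg/L.
D(2.30) = [0.125×25.38/(0.561−0.125)](e^(−0.125×2.30) − e^(−0.561×2.30)) + 3.109 e^(−0.561×2.30)
= 7.276 × (0.7501 − 0.2752) + 3.109 × 0.2752 = 4.311 mg/L.
DO = 10.4 − 4.311 = 6.089 mg/L.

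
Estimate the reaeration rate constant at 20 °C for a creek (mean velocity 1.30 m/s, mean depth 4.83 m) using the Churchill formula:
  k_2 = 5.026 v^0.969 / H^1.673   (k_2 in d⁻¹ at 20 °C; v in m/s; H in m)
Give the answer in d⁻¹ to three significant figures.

k_2 ≈ 0.465 d⁻¹

k_2 = 5.026 × 1.30^0.969 / 4.83^1.673 = 5.026 × 1.289 / 13.94 = 0.4649 d⁻¹.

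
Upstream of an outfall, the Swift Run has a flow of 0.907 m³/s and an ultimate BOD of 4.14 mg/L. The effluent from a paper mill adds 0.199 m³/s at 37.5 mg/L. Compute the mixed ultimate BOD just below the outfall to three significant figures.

10.1 mg/L

Flow-weighted mixing: C = (Q_r C_r + Q_w C_w)/(Q_r + Q_w)
= (0.907×4.14 + 0.199×37.5)/(0.907 + 0.199) = 11.22/1.106 = 10.14 mg/L.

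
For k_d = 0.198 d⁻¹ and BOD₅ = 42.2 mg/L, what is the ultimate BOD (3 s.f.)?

BOD₅ = L₀(1 − e^(−5k_d)) ⇒ L₀ = BOD₅ / (1 − e^(−5×0.198))
= 42.2 / (1 − 0.3716) = 42.2 / 0.6284 = 67.15 mg/L.

L₀ ≈ 67.2 mg/L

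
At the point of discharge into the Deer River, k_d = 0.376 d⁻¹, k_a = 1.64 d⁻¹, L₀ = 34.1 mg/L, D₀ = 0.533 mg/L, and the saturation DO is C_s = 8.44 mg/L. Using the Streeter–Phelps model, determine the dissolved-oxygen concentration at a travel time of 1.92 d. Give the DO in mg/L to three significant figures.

DO ≈ 3.92 mg/L

k_d L₀/(k_a−k_d) = 0.376×34.1/(1.64−0.376) = 12.82/1.264 = 10.14 mg/L.
e^(−k_d t) = e^(−0.376×1.920) = 0.4858; e^(−k_a t) = e^(−1.64×1.920) = 0.04290.
D = 10.14 × (0.4858 − 0.04290) + 0.533 × 0.04290 = 4.493 + 0.02287 = 4.516 mg/L.
DO = C_s − D = 8.44 − 4.516 = 3.924 mg/L.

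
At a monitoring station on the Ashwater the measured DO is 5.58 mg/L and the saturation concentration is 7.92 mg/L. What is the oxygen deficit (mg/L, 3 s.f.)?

D = C_s − C = 7.92 − 5.58 = 2.34 mg/L.

D ≈ 2.34 mg/L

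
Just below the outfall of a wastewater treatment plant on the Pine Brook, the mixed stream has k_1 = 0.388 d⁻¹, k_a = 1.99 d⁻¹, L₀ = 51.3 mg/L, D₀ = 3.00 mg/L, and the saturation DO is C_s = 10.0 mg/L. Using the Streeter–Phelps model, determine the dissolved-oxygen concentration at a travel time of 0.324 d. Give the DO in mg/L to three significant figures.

DO ≈ 3.99 mg/L

k_1 L₀/(k_a−k_1) = 0.388×51.3/(1.99−0.388) = 19.90/1.602 = 12.42 mg/L.
e^(−k_1 t) = e^(−0.388×0.3240) = 0.8819; e^(−k_a t) = e^(−1.99×0.3240) = 0.5248.
D = 12.42 × (0.8819 − 0.5248) + 3.00 × 0.5248 = 4.437 + 1.574 = 6.011 mg/L.
DO = C_s − D = 10.0 − 6.011 = 3.989 mg/L.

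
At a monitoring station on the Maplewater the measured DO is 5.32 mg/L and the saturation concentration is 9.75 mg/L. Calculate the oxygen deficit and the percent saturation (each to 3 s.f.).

D = C_s − C = 9.75 − 5.32 = 4.43 mg/L.
% saturation = 5.32/9.75 × 100 = 54.6 %.

D ≈ 4.43 mg/L; 54.6 % saturation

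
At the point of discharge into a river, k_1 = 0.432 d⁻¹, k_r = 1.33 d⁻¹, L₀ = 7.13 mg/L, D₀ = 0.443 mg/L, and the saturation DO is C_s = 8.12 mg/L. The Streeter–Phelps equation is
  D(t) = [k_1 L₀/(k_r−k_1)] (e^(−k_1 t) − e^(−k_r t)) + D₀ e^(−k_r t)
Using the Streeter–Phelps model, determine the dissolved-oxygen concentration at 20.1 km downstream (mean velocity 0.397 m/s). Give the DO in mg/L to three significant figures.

Travel time t = x/v = 20.1 km / (0.397 m/s) = 20100 m / 0.397 m/s = 50630 s = 0.5860 d.
k_1 L₀/(k_r−k_1) = 0.432×7.13/(1.33−0.432) = 3.080/0.8980 = 3.430 mg/L.
e^(−k_1 t) = e^(−0.432×0.5860) = 0.7764; e^(−k_r t) = e^(−1.33×0.5860) = 0.4587.
D = 3.430 × (0.7764 − 0.4587) + 0.443 × 0.4587 = 1.090 + 0.2032 = 1.293 mg/L.
DO = C_s − D = 8.12 − 1.293 = 6.827 mg/L.

DO ≈ 6.83 mg/L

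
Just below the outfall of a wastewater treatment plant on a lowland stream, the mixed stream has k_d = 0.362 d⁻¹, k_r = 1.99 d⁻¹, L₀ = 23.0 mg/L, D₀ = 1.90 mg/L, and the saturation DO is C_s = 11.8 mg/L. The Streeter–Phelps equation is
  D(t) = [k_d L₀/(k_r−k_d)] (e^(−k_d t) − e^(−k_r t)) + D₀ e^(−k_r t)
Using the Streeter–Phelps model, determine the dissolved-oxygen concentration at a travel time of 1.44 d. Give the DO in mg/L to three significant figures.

k_d L₀/(k_r−k_d) = 0.362×23.0/(1.99−0.362) = 8.326/1.628 = 5.114 mg/L.
e^(−k_d t) = e^(−0.362×1.440) = 0.5938; e^(−k_r t) = e^(−1.99×1.440) = 0.05695.
D = 5.114 × (0.5938 − 0.05695) + 1.90 × 0.05695 = 2.745 + 0.1082 = 2.854 mg/L.
DO = C_s − D = 11.8 − 2.854 = 8.946 mg/L.

DO ≈ 8.95 mg/L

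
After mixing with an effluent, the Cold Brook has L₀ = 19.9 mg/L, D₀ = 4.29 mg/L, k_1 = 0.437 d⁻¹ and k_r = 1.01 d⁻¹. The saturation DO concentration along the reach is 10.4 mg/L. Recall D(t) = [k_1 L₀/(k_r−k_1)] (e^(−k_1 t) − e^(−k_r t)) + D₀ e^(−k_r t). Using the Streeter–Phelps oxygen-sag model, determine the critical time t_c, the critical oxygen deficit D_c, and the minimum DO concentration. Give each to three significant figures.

t_c = [1/(k_r−k_1)] ln[(k_r/k_1)(1 − D₀(k_r−k_1)/(k_1 L₀))]
= [1/(1.01−0.437)] ln[(1.01/0.437)(1 − 4.29×0.5730/(0.437×19.9))]
= (1/0.5730) ln[2.311 × 0.7173] = 1.745 × ln(1.658) = 1.745 × 0.5056 = 0.8823 d.
L(t_c) = L₀ e^(−k_1 t_c) = 19.9 × 0.6801 = 13.53 mg/L, and at the critical point k_r D_c = k_1 L, so D_c = (0.437/1.01) × 13.53 = 5.856 mg/L.
Minimum DO = C_s − D_c = 10.4 − 5.856 = 4.544 mg/L.

t_c ≈ 0.882 d; D_c ≈ 5.86 mg/L; min DO ≈ 4.54 mg/L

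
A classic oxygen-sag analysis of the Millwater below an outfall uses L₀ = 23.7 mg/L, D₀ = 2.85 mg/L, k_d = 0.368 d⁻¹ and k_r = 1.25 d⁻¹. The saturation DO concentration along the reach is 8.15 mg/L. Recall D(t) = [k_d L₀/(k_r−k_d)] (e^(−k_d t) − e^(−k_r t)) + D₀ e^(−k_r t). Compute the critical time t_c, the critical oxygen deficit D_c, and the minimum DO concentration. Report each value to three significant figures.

t_c = [1/(k_r−k_d)] ln[(k_r/k_d)(1 − D₀(k_r−k_d)/(k_d L₀))]
= [1/(1.25−0.368)] ln[(1.25/0.368)(1 − 2.85×0.8820/(0.368×23.7))]
= (1/0.8820) ln[3.397 × 0.7118] = 1.134 × ln(2.418) = 1.134 × 0.8828 = 1.001 d.
L(t_c) = L₀ e^(−k_d t_c) = 23.7 × 0.6919 = 16.40 mg/L, and at the critical point k_r D_c = k_d L, so D_c = (0.368/1.25) × 16.40 = 4.827 mg/L.
Minimum DO = C_s − D_c = 8.15 − 4.827 = 3.323 mg/L.

t_c ≈ 1.00 d; D_c ≈ 4.83 mg/L; min DO ≈ 3.32 mg/L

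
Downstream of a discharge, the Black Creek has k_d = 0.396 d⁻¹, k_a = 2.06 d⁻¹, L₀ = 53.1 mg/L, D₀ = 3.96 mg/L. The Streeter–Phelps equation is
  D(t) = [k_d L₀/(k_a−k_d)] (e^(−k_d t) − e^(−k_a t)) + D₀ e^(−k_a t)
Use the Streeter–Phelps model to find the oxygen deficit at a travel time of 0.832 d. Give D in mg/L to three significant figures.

D ≈ 7.53 mg/L

k_d L₀/(k_a−k_d) = 0.396×53.1/(2.06−0.396) = 21.03/1.664 = 12.64 mg/L.
e^(−k_d t) = e^(−0.396×0.8320) = 0.7193; e^(−k_a t) = e^(−2.06×0.8320) = 0.1802.
D = 12.64 × (0.7193 − 0.1802) + 3.96 × 0.1802 = 6.813 + 0.7134 = 7.526 mg/L.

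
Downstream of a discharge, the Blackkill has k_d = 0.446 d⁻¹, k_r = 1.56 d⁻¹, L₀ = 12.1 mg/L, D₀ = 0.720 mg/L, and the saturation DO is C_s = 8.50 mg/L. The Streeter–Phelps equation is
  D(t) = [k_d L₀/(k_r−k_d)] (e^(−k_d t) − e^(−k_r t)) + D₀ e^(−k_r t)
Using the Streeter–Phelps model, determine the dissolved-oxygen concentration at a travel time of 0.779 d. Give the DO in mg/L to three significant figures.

k_d L₀/(k_r−k_d) = 0.446×12.1/(1.56−0.446) = 5.397/1.114 = 4.844 mg/L.
e^(−k_d t) = e^(−0.446×0.7790) = 0.7065; e^(−k_r t) = e^(−1.56×0.7790) = 0.2966.
D = 4.844 × (0.7065 − 0.2966) + 0.720 × 0.2966 = 1.986 + 0.2136 = 2.199 mg/L.
DO = C_s − D = 8.50 − 2.199 = 6.301 mg/L.

DO ≈ 6.30 mg/L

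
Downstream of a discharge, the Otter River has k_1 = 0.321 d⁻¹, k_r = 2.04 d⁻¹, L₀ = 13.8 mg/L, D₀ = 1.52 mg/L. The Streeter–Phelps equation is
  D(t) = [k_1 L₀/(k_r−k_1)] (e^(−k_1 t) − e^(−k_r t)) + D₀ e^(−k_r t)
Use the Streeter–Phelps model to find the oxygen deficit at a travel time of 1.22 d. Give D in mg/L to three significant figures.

k_1 L₀/(k_r−k_1) = 0.321×13.8/(2.04−0.321) = 4.430/1.719 = 2.577 mg/L.
e^(−k_1 t) = e^(−0.321×1.220) = 0.6760; e^(−k_r t) = e^(−2.04×1.220) = 0.08301.
D = 2.577 × (0.6760 − 0.08301) + 1.52 × 0.08301 = 1.528 + 0.1262 = 1.654 mg/L.

D ≈ 1.65 mg/L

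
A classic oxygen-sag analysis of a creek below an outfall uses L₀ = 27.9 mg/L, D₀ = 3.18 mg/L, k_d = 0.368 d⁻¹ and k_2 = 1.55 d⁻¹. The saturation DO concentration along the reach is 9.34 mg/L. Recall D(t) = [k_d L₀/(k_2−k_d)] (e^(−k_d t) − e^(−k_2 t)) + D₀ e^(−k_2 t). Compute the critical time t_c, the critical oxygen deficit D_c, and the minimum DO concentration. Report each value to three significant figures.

t_c ≈ 0.831 d; D_c ≈ 4.88 mg/L; min DO ≈ 4.46 mg/L

At the critical point dD/dt = 0, so k_d L₀ e^(−k_d t) = k_2 D. Substituting D(t) from the Streeter–Phelps equation and solving for t gives
t_c = ln[(k_2/k_d)(1 − D₀(k_2−k_d)/(k_d L₀))] / (k_2−k_d).
Here k_2−k_d = 1.182 d⁻¹ and 1 − D₀(k_2−k_d)/(k_d L₀) = 1 − 3.18×1.182/(0.368×27.9) = 0.6339, so
t_c = ln(4.212 × 0.6339) / 1.182 = 0.9821 / 1.182 = 0.8309 d.
L(t_c) = L₀ e^(−k_d t_c) = 27.9 × 0.7366 = 20.55 mg/L, and at the critical point k_2 D_c = k_d L, so D_c = (0.368/1.55) × 20.55 = 4.879 mg/L.
Minimum DO = C_s − D_c = 9.34 − 4.879 = 4.461 mg/L.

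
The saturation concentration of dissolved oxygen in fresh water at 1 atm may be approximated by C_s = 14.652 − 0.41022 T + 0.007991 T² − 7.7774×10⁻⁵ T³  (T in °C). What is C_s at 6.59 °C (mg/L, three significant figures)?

C_s = 14.652 − 0.41022×6.59 + 0.007991×6.59² − 7.7774×10⁻⁵×6.59³ = 12.27 mg/L.

C_s ≈ 12.3 mg/L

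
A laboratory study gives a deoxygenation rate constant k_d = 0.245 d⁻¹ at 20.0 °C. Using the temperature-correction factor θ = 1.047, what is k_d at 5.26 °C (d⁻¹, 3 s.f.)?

k_d(T₂) = k_d(T₁) · θ^(T₂−T₁) = 0.245 × 1.047^(5.26−20.0)
= 0.245 × 1.047^-14.7 = 0.245 × 0.5081 = 0.1245 d⁻¹.

k_d ≈ 0.124 d⁻¹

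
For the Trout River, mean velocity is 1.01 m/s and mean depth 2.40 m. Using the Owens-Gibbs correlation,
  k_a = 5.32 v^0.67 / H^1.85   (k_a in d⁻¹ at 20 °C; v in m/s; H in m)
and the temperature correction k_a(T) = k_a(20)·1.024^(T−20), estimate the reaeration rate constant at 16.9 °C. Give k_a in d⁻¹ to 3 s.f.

k_a ≈ 0.985 d⁻¹

k_a(20) = 5.32 × 1.01^0.67 / 2.40^1.85 = 5.32 × 1.007 / 5.051 = 1.060 d⁻¹.
k_a(16.9) = 1.060 × 1.024^(16.9−20) = 1.060 × 0.9291 = 0.9851 d⁻¹.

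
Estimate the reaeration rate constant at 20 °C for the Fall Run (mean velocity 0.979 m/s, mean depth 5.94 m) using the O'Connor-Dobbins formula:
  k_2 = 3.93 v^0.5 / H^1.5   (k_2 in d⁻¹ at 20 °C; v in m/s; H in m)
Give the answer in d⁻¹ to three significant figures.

k_2 = 3.93 × 0.979^0.5 / 5.94^1.5 = 3.93 × 0.9894 / 14.48 = 0.2686 d⁻¹.

k_2 ≈ 0.269 d⁻¹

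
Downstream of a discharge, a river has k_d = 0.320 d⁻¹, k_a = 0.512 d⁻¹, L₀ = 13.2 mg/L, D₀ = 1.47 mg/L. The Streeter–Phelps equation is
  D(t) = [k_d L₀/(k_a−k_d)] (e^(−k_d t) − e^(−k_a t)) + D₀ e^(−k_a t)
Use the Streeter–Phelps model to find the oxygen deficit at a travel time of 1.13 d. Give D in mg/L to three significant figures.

D ≈ 3.81 mg/L

k_d L₀/(k_a−k_d) = 0.320×13.2/(0.512−0.320) = 4.224/0.1920 = 22.00 mg/L.
e^(−k_d t) = e^(−0.320×1.130) = 0.6966; e^(−k_a t) = e^(−0.512×1.130) = 0.5607.
D = 22.00 × (0.6966 − 0.5607) + 1.47 × 0.5607 = 2.989 + 0.8242 = 3.813 mg/L.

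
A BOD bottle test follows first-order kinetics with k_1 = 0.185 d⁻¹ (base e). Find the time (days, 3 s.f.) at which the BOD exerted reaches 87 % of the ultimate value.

y/L₀ = 1 − e^(−k_1 t) = 0.87 ⇒ e^(−k_1 t) = 0.130
t = −ln(0.130) / 0.185 = 2.040 / 0.185 = 11.03 d.

t ≈ 11.0 d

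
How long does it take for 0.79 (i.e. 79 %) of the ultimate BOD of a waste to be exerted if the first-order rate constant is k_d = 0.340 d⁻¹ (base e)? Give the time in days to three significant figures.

y/L₀ = 1 − e^(−k_d t) = 0.79 ⇒ e^(−k_d t) = 0.210
t = −ln(0.210) / 0.340 = 1.561 / 0.340 = 4.590 d.

t ≈ 4.59 d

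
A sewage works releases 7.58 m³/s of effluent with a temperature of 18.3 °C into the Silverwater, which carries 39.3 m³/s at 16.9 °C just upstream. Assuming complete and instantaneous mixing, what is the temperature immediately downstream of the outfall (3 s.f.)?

Flow-weighted mixing: C = (Q_r C_r + Q_w C_w)/(Q_r + Q_w)
= (39.3×16.9 + 7.58×18.3)/(39.3 + 7.58) = 802.9/46.88 = 17.13 °C.

17.1 °C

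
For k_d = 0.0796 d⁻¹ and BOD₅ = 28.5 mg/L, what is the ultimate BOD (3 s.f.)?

BOD₅ = L₀(1 − e^(−5k_d)) ⇒ L₀ = BOD₅ / (1 − e^(−5×0.0796))
= 28.5 / (1 − 0.6717) = 28.5 / 0.3283 = 86.80 mg/L.

L₀ ≈ 86.8 mg/L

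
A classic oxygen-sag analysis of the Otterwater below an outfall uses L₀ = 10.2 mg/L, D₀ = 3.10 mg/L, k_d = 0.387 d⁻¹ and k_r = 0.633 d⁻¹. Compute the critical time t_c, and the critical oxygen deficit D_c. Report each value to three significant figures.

With k_r/k_d = 1.636 and 1 − D₀(k_r−k_d)/(k_d L₀) = 0.8068,
t_c = ln(1.636 × 0.8068) / (0.633 − 0.387) = ln(1.320) / 0.2460 = 0.2774/0.2460 = 1.128 d.
D_c = (k_d/k_r) L₀ e^(−k_d t_c) = (0.387/0.633) × 10.2 × e^(−0.387×1.128) = 0.6114 × 10.2 × 0.6464 = 4.031 mg/L.

t_c ≈ 1.13 d; D_c ≈ 4.03 mg/L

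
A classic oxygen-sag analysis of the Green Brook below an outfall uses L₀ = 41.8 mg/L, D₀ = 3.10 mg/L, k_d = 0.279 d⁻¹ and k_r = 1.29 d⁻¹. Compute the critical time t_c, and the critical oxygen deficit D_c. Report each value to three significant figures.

t_c ≈ 1.20 d; D_c ≈ 6.46 mg/L

With k_r/k_d = 4.624 and 1 − D₀(k_r−k_d)/(k_d L₀) = 0.7313,
t_c = ln(4.624 × 0.7313) / (1.29 − 0.279) = ln(3.381) / 1.011 = 1.218/1.011 = 1.205 d.
D_c = (k_d/k_r) L₀ e^(−k_d t_c) = (0.279/1.29) × 41.8 × e^(−0.279×1.205) = 0.2163 × 41.8 × 0.7145 = 6.459 mg/L.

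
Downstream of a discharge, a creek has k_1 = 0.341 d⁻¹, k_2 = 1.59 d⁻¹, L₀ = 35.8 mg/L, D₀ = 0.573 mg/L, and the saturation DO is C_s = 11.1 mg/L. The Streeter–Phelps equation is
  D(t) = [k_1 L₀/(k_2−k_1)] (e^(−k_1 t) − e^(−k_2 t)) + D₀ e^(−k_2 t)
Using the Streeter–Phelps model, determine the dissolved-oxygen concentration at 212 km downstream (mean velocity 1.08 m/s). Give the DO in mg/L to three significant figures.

Travel time t = x/v = 212 km / (1.08 m/s) = 212000 m / 1.08 m/s = 196300 s = 2.272 d.
k_1 L₀/(k_2−k_1) = 0.341×35.8/(1.59−0.341) = 12.21/1.249 = 9.774 mg/L.
e^(−k_1 t) = e^(−0.341×2.272) = 0.4608; e^(−k_2 t) = e^(−1.59×2.272) = 0.02699.
D = 9.774 × (0.4608 − 0.02699) + 0.573 × 0.02699 = 4.240 + 0.01546 = 4.256 mg/L.
DO = C_s − D = 11.1 − 4.256 = 6.844 mg/L.

DO ≈ 6.84 mg/L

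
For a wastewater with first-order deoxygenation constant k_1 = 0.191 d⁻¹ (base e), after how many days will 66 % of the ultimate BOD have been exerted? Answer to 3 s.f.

y/L₀ = 1 − e^(−k_1 t) = 0.66 ⇒ e^(−k_1 t) = 0.340
t = −ln(0.340) / 0.191 = 1.079 / 0.191 = 5.648 d.

t ≈ 5.65 d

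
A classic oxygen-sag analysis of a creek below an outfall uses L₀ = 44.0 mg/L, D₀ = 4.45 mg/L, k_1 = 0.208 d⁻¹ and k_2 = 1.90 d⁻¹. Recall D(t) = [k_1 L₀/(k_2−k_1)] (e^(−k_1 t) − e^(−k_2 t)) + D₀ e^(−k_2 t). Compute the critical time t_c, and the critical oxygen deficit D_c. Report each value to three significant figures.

t_c ≈ 0.285 d; D_c ≈ 4.54 mg/L

t_c = [1/(k_2−k_1)] ln[(k_2/k_1)(1 − D₀(k_2−k_1)/(k_1 L₀))]
= [1/(1.90−0.208)] ln[(1.90/0.208)(1 − 4.45×1.692/(0.208×44.0))]
= (1/1.692) ln[9.135 × 0.1773] = 0.5910 × ln(1.620) = 0.5910 × 0.4821 = 0.2849 d.
L(t_c) = L₀ e^(−k_1 t_c) = 44.0 × 0.9425 = 41.47 mg/L, and at the critical point k_2 D_c = k_1 L, so D_c = (0.208/1.90) × 41.47 = 4.540 mg/L.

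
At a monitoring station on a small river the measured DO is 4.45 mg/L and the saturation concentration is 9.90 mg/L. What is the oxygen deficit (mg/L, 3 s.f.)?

D = C_s − C = 9.90 − 4.45 = 5.45 mg/L.

D ≈ 5.45 mg/L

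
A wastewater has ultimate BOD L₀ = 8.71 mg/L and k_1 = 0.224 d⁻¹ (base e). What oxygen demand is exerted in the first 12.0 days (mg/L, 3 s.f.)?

y ≈ 8.12 mg/L

y_t = L₀(1 − e^(−k_1 t)) = 8.71 × (1 − e^(−0.224×12.0))
= 8.71 × (1 − 0.06802) = 8.71 × 0.9320 = 8.118 mg/L.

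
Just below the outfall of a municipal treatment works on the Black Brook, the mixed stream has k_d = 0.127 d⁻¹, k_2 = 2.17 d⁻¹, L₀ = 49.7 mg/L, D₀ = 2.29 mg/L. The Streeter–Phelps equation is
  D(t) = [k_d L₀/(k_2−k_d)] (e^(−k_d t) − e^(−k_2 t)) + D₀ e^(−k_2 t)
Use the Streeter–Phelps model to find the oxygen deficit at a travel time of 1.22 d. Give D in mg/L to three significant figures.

k_d L₀/(k_2−k_d) = 0.127×49.7/(2.17−0.127) = 6.312/2.043 = 3.090 mg/L.
e^(−k_d t) = e^(−0.127×1.220) = 0.8565; e^(−k_2 t) = e^(−2.17×1.220) = 0.07084.
D = 3.090 × (0.8565 − 0.07084) + 2.29 × 0.07084 = 2.427 + 0.1622 = 2.589 mg/L.

D ≈ 2.59 mg/L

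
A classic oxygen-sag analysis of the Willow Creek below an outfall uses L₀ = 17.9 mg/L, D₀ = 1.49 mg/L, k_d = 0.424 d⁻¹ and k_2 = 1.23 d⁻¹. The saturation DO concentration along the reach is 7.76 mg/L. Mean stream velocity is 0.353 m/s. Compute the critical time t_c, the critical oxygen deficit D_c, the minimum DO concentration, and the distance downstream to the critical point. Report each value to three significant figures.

t_c ≈ 1.11 d; D_c ≈ 3.86 mg/L; min DO ≈ 3.90 mg/L; x_c ≈ 33.8 km

With k_2/k_d = 2.901 and 1 − D₀(k_2−k_d)/(k_d L₀) = 0.8418,
t_c = ln(2.901 × 0.8418) / (1.23 − 0.424) = ln(2.442) / 0.8060 = 0.8928/0.8060 = 1.108 d.
D_c = (k_d/k_2) L₀ e^(−k_d t_c) = (0.424/1.23) × 17.9 × e^(−0.424×1.108) = 0.3447 × 17.9 × 0.6252 = 3.858 mg/L.
Minimum DO = C_s − D_c = 7.76 − 3.858 = 3.902 mg/L.
x_c = v t_c = 0.353 m/s × 1.108 d × 86400 s/d = 33780 m ≈ 33.8 km.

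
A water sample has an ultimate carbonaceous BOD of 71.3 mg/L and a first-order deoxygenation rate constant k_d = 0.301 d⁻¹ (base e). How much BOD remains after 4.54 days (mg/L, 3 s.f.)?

L_t = L₀ e^(−k_d t) = 71.3 × e^(−0.301×4.54) = 71.3 × 0.2550 = 18.18 mg/L.

L ≈ 18.2 mg/L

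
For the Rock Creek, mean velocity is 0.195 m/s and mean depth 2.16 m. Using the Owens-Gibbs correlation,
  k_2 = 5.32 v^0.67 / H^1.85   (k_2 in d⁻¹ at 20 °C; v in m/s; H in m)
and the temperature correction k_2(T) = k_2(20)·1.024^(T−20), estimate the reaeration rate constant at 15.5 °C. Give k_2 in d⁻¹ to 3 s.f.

k_2 ≈ 0.385 d⁻¹

k_2(20) = 5.32 × 0.195^0.67 / 2.16^1.85 = 5.32 × 0.3344 / 4.157 = 0.4281 d⁻¹.
k_2(15.5) = 0.4281 × 1.024^(15.5−20) = 0.4281 × 0.8988 = 0.3847 d⁻¹.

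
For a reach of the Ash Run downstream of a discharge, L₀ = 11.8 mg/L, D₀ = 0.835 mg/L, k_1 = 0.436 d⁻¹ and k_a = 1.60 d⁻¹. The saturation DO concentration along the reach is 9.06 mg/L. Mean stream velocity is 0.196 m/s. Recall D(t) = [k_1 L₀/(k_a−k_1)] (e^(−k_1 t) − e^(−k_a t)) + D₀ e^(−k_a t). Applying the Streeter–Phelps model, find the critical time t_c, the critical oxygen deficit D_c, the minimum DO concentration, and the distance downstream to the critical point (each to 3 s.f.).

t_c = [1/(k_a−k_1)] ln[(k_a/k_1)(1 − D₀(k_a−k_1)/(k_1 L₀))]
= [1/(1.60−0.436)] ln[(1.60/0.436)(1 − 0.835×1.164/(0.436×11.8))]
= (1/1.164) ln[3.670 × 0.8111] = 0.8591 × ln(2.976) = 0.8591 × 1.091 = 0.9371 d.
D_c = (k_1/k_a) L₀ e^(−k_1 t_c) = (0.436/1.60) × 11.8 × e^(−0.436×0.9371) = 0.2725 × 11.8 × 0.6646 = 2.137 mg/L.
Minimum DO = C_s − D_c = 9.06 − 2.137 = 6.923 mg/L.
x_c = v t_c = 0.196 m/s × 0.9371 d × 86400 s/d = 15870 m ≈ 15.9 km.

t_c ≈ 0.937 d; D_c ≈ 2.14 mg/L; min DO ≈ 6.92 mg/L; x_c ≈ 15.9 km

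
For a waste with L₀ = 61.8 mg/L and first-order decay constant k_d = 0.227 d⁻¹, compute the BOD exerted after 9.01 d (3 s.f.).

y ≈ 53.8 mg/L

y_t = L₀(1 − e^(−k_d t)) = 61.8 × (1 − e^(−0.227×9.01))
= 61.8 × (1 − 0.1293) = 61.8 × 0.8707 = 53.81 mg/L.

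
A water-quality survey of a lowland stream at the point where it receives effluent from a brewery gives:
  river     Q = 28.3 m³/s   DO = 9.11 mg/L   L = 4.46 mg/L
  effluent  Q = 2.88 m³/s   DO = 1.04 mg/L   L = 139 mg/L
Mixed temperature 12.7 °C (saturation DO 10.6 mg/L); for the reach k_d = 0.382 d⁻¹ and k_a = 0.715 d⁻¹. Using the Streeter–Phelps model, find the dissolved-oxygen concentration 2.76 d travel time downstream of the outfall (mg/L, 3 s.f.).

Mixed DO = (28.3×9.11 + 2.88×1.04)/(28.3+2.88) = 260.8/31.18 = 8.365 mg/L.
Mixed L₀ = (28.3×4.46 + 2.88×139)/(31.18) = 526.5/31.18 = 16.89 mg/L.
Initial deficit D₀ = C_s − DO₀ = 10.6 − 8.365 = 2.235 mg/L.
D(2.76) = [0.382×16.89/(0.715−0.382)](e^(−0.382×2.76) − e^(−0.715×2.76)) + 2.235 e^(−0.715×2.76)
= 19.37 × (0.3484 − 0.1390) + 2.235 × 0.1390 = 4.368 mg/L.
DO = 10.6 − 4.368 = 6.232 mg/L.

DO ≈ 6.23 mg/L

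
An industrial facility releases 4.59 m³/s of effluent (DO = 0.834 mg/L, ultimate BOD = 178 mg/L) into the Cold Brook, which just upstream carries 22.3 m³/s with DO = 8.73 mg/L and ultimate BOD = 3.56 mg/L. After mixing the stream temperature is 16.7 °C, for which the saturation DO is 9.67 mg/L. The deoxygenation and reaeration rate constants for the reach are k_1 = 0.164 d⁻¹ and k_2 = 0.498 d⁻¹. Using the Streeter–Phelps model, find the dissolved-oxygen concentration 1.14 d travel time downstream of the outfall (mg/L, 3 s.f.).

DO ≈ 4.07 mg/L

Mixed DO = (22.3×8.73 + 4.59×0.834)/(22.3+4.59) = 198.5/26.89 = 7.382 mg/L.
Mixed L₀ = (22.3×3.56 + 4.59×178)/(26.89) = 896.4/26.89 = 33.34 mg/L.
Initial deficit D₀ = C_s − DO₀ = 9.67 − 7.382 = 2.288 mg/L.
D(1.14) = [0.164×33.34/(0.498−0.164)](e^(−0.164×1.14) − e^(−0.498×1.14)) + 2.288 e^(−0.498×1.14)
= 16.37 × (0.8295 − 0.5668) + 2.288 × 0.5668 = 5.596 mg/L.
DO = 9.67 − 5.596 = 4.074 mg/L.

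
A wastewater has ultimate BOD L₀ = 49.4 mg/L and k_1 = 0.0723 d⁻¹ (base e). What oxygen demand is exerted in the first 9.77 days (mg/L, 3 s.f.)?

y_t = L₀(1 − e^(−k_1 t)) = 49.4 × (1 − e^(−0.0723×9.77))
= 49.4 × (1 − 0.4934) = 49.4 × 0.5066 = 25.02 mg/L.

y ≈ 25.0 mg/L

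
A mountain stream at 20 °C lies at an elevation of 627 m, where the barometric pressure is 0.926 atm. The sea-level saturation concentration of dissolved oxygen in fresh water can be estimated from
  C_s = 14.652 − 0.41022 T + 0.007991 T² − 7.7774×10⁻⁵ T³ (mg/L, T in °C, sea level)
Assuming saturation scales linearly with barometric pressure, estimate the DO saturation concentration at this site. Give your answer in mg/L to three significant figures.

At sea level: C_s = 14.652 − 0.41022×20 + 0.007991×20² − 7.7774×10⁻⁵×20³ = 9.022 mg/L.
Pressure correction: C_s' = 9.022 × 0.926 = 8.354 mg/L.

C_s ≈ 8.35 mg/L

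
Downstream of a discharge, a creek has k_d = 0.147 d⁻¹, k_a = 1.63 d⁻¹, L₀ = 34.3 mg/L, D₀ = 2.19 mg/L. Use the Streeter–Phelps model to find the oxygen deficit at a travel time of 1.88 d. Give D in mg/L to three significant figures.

D ≈ 2.52 mg/L

k_d L₀/(k_a−k_d) = 0.147×34.3/(1.63−0.147) = 5.042/1.483 = 3.400 mg/L.
e^(−k_d t) = e^(−0.147×1.880) = 0.7585; e^(−k_a t) = e^(−1.63×1.880) = 0.04668.
D = 3.400 × (0.7585 − 0.04668) + 2.19 × 0.04668 = 2.420 + 0.1022 = 2.523 mg/L.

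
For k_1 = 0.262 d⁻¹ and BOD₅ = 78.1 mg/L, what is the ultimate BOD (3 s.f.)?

L₀ ≈ 107 mg/L

BOD₅ = L₀(1 − e^(−5k_1)) ⇒ L₀ = BOD₅ / (1 − e^(−5×0.262))
= 78.1 / (1 − 0.2698) = 78.1 / 0.7302 = 107.0 mg/L.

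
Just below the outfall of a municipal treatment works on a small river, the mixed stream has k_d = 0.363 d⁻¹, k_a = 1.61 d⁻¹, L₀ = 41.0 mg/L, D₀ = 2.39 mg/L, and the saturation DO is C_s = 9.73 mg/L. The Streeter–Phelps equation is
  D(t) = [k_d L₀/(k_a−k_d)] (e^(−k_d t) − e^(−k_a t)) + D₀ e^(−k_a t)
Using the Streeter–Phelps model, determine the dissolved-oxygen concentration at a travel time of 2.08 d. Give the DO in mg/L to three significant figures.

k_d L₀/(k_a−k_d) = 0.363×41.0/(1.61−0.363) = 14.88/1.247 = 11.94 mg/L.
e^(−k_d t) = e^(−0.363×2.080) = 0.4700; e^(−k_a t) = e^(−1.61×2.080) = 0.03513.
D = 11.94 × (0.4700 − 0.03513) + 2.39 × 0.03513 = 5.190 + 0.08395 = 5.274 mg/L.
DO = C_s − D = 9.73 − 5.274 = 4.456 mg/L.

DO ≈ 4.46 mg/L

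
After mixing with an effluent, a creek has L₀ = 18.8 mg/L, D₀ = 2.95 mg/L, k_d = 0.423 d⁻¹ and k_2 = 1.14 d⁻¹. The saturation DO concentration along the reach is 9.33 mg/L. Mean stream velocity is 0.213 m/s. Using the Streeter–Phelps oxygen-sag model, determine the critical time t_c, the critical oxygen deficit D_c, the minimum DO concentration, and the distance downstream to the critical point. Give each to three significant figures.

t_c = [1/(k_2−k_d)] ln[(k_2/k_d)(1 − D₀(k_2−k_d)/(k_d L₀))]
= [1/(1.14−0.423)] ln[(1.14/0.423)(1 − 2.95×0.7170/(0.423×18.8))]
= (1/0.7170) ln[2.695 × 0.7340] = 1.395 × ln(1.978) = 1.395 × 0.6822 = 0.9515 d.
D_c = (k_d/k_2) L₀ e^(−k_d t_c) = (0.423/1.14) × 18.8 × e^(−0.423×0.9515) = 0.3711 × 18.8 × 0.6687 = 4.664 mg/L.
Minimum DO = C_s − D_c = 9.33 − 4.664 = 4.666 mg/L.
x_c = v t_c = 0.213 m/s × 0.9515 d × 86400 s/d = 17510 m ≈ 17.5 km.

t_c ≈ 0.951 d; D_c ≈ 4.66 mg/L; min DO ≈ 4.67 mg/L; x_c ≈ 17.5 km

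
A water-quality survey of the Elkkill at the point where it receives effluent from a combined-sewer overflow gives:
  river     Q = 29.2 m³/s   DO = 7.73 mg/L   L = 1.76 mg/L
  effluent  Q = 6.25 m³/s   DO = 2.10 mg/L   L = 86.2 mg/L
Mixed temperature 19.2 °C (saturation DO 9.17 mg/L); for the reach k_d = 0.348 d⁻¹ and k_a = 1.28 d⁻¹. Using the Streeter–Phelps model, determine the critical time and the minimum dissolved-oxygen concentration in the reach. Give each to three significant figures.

t_c ≈ 0.865 d; minimum DO ≈ 5.82 mg/L

Mixed DO = (29.2×7.73 + 6.25×2.10)/(29.2+6.25) = 238.8/35.45 = 6.737 mg/L.
Mixed L₀ = (29.2×1.76 + 6.25×86.2)/(35.45) = 590.1/35.45 = 16.65 mg/L.
Initial deficit D₀ = C_s − DO₀ = 9.17 − 6.737 = 2.433 mg/L.
t_c = (1/0.9320) ln[(1.28/0.348)(1 − 2.433×0.9320/(0.348×16.65))] = 1.073 × ln(2.239) = 0.8647 d.
D_c = (0.348/1.28) × 16.65 × e^(−0.348×0.8647) = 0.2719 × 16.65 × 0.7401 = 3.350 mg/L.
Minimum DO = 9.17 − 3.350 = 5.820 mg/L.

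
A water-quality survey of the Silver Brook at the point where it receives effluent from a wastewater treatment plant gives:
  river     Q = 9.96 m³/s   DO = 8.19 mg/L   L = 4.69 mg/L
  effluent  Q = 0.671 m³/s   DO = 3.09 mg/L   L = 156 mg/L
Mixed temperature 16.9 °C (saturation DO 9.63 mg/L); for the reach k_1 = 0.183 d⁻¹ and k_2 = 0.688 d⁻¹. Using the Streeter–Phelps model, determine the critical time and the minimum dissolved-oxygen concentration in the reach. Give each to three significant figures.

Mixed DO = (9.96×8.19 + 0.671×3.09)/(9.96+0.671) = 83.65/10.63 = 7.868 mg/L.
Mixed L₀ = (9.96×4.69 + 0.671×156)/(10.63) = 151.4/10.63 = 14.24 mg/L.
Initial deficit D₀ = C_s − DO₀ = 9.63 − 7.868 = 1.762 mg/L.
t_c = (1/0.5050) ln[(0.688/0.183)(1 − 1.762×0.5050/(0.183×14.24))] = 1.980 × ln(2.476) = 1.795 d.
D_c = (0.183/0.688) × 14.24 × e^(−0.183×1.795) = 0.2660 × 14.24 × 0.7200 = 2.727 mg/L.
Minimum DO = 9.63 − 2.727 = 6.903 mg/L.

t_c ≈ 1.80 d; minimum DO ≈ 6.90 mg/L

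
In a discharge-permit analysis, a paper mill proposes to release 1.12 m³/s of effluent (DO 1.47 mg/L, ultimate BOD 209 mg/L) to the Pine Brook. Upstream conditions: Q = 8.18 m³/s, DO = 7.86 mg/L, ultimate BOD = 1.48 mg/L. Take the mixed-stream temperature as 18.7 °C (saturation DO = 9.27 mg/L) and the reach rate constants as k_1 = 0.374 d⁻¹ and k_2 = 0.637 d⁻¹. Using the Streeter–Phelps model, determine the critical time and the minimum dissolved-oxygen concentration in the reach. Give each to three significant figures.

Mixed DO = (8.18×7.86 + 1.12×1.47)/(8.18+1.12) = 65.94/9.300 = 7.090 mg/L.
Mixed L₀ = (8.18×1.48 + 1.12×209)/(9.300) = 246.2/9.300 = 26.47 mg/L.
Initial deficit D₀ = C_s − DO₀ = 9.27 − 7.090 = 2.180 mg/L.
t_c = (1/0.2630) ln[(0.637/0.374)(1 − 2.180×0.2630/(0.374×26.47))] = 3.802 × ln(1.605) = 1.798 d.
D_c = (0.374/0.637) × 26.47 × e^(−0.374×1.798) = 0.5871 × 26.47 × 0.5105 = 7.934 mg/L.
Minimum DO = 9.27 − 7.934 = 1.336 mg/L.

t_c ≈ 1.80 d; minimum DO ≈ 1.34 mg/L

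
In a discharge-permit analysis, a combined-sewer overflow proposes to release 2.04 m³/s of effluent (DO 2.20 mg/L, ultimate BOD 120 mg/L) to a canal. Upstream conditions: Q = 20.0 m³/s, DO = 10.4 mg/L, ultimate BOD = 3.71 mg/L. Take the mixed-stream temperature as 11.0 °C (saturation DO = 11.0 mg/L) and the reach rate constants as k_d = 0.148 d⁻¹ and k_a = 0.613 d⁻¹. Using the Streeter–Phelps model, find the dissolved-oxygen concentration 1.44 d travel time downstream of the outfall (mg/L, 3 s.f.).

DO ≈ 8.62 mg/L

Mixed DO = (20.0×10.4 + 2.04×2.20)/(20.0+2.04) = 212.5/22.04 = 9.641 mg/L.
Mixed L₀ = (20.0×3.71 + 2.04×120)/(22.04) = 319.0/22.04 = 14.47 mg/L.
Initial deficit D₀ = C_s − DO₀ = 11.0 − 9.641 = 1.359 mg/L.
D(1.44) = [0.148×14.47/(0.613−0.148)](e^(−0.148×1.44) − e^(−0.613×1.44)) + 1.359 e^(−0.613×1.44)
= 4.607 × (0.8081 − 0.4137) + 1.359 × 0.4137 = 2.379 mg/L.
DO = 11.0 − 2.379 = 8.621 mg/L.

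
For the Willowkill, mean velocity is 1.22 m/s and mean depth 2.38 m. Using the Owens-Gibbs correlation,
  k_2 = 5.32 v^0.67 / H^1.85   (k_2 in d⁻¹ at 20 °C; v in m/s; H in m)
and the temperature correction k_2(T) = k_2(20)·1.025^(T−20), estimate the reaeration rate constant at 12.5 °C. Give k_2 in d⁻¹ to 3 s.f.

k_2 ≈ 1.02 d⁻¹

k_2(20) = 5.32 × 1.22^0.67 / 2.38^1.85 = 5.32 × 1.143 / 4.974 = 1.222 d⁻¹.
k_2(12.5) = 1.222 × 1.025^(12.5−20) = 1.222 × 0.8309 = 1.015 d⁻¹.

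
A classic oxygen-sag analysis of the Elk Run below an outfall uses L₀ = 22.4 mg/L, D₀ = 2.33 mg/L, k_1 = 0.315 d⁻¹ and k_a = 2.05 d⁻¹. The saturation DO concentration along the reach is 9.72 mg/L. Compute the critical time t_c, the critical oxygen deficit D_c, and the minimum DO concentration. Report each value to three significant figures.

t_c ≈ 0.589 d; D_c ≈ 2.86 mg/L; min DO ≈ 6.86 mg/L

With k_a/k_1 = 6.508 and 1 − D₀(k_a−k_1)/(k_1 L₀) = 0.4271,
t_c = ln(6.508 × 0.4271) / (2.05 − 0.315) = ln(2.779) / 1.735 = 1.022/1.735 = 0.5892 d.
D_c = (k_1/k_a) L₀ e^(−k_1 t_c) = (0.315/2.05) × 22.4 × e^(−0.315×0.5892) = 0.1537 × 22.4 × 0.8306 = 2.859 mg/L.
Minimum DO = C_s − D_c = 9.72 − 2.859 = 6.861 mg/L.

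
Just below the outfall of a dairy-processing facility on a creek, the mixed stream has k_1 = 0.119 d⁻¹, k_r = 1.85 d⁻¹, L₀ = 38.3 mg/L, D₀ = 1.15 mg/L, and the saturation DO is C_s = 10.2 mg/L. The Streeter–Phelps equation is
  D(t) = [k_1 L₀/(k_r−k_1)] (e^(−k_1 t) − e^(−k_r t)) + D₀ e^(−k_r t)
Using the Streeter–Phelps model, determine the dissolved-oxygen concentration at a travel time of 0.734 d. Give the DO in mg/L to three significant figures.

DO ≈ 8.17 mg/L

k_1 L₀/(k_r−k_1) = 0.119×38.3/(1.85−0.119) = 4.558/1.731 = 2.633 mg/L.
e^(−k_1 t) = e^(−0.119×0.7340) = 0.9164; e^(−k_r t) = e^(−1.85×0.7340) = 0.2572.
D = 2.633 × (0.9164 − 0.2572) + 1.15 × 0.2572 = 1.736 + 0.2958 = 2.031 mg/L.
DO = C_s − D = 10.2 − 2.031 = 8.169 mg/L.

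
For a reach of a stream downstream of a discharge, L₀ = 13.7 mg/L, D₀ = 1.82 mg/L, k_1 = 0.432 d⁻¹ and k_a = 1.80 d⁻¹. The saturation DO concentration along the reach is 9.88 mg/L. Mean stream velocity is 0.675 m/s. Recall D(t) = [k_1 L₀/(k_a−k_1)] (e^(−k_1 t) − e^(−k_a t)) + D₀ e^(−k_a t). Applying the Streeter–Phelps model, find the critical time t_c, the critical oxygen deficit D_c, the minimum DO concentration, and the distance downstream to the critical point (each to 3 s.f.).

With k_a/k_1 = 4.167 and 1 − D₀(k_a−k_1)/(k_1 L₀) = 0.5793,
t_c = ln(4.167 × 0.5793) / (1.80 − 0.432) = ln(2.414) / 1.368 = 0.8812/1.368 = 0.6442 d.
D_c = (k_1/k_a) L₀ e^(−k_1 t_c) = (0.432/1.80) × 13.7 × e^(−0.432×0.6442) = 0.2400 × 13.7 × 0.7571 = 2.489 mg/L.
Minimum DO = C_s − D_c = 9.88 − 2.489 = 7.391 mg/L.
x_c = v t_c = 0.675 m/s × 0.6442 d × 86400 s/d = 37570 m ≈ 37.6 km.

t_c ≈ 0.644 d; D_c ≈ 2.49 mg/L; min DO ≈ 7.39 mg/L; x_c ≈ 37.6 km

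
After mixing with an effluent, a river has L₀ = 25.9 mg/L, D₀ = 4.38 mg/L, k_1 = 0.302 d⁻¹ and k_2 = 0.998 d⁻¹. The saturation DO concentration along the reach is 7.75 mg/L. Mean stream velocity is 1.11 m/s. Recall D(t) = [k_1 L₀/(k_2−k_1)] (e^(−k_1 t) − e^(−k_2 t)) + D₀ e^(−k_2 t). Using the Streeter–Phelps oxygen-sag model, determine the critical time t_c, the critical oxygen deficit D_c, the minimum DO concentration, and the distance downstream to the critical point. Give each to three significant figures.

t_c ≈ 1.01 d; D_c ≈ 5.78 mg/L; min DO ≈ 1.97 mg/L; x_c ≈ 96.7 km

t_c = [1/(k_2−k_1)] ln[(k_2/k_1)(1 − D₀(k_2−k_1)/(k_1 L₀))]
= [1/(0.998−0.302)] ln[(0.998/0.302)(1 − 4.38×0.6960/(0.302×25.9))]
= (1/0.6960) ln[3.305 × 0.6103] = 1.437 × ln(2.017) = 1.437 × 0.7015 = 1.008 d.
D_c = (k_1/k_2) L₀ e^(−k_1 t_c) = (0.302/0.998) × 25.9 × e^(−0.302×1.008) = 0.3026 × 25.9 × 0.7376 = 5.781 mg/L.
Minimum DO = C_s − D_c = 7.75 − 5.781 = 1.969 mg/L.
x_c = v t_c = 1.11 m/s × 1.008 d × 86400 s/d = 96660 m ≈ 96.7 km.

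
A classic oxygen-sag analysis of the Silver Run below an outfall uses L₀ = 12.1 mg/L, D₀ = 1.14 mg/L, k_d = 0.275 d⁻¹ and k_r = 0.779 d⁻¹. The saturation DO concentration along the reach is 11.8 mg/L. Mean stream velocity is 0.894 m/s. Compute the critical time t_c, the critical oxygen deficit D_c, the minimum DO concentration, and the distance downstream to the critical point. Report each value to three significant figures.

With k_r/k_d = 2.833 and 1 − D₀(k_r−k_d)/(k_d L₀) = 0.8273,
t_c = ln(2.833 × 0.8273) / (0.779 − 0.275) = ln(2.344) / 0.5040 = 0.8517/0.5040 = 1.690 d.
D_c = (k_d/k_r) L₀ e^(−k_d t_c) = (0.275/0.779) × 12.1 × e^(−0.275×1.690) = 0.3530 × 12.1 × 0.6283 = 2.684 mg/L.
Minimum DO = C_s − D_c = 11.8 − 2.684 = 9.116 mg/L.
x_c = v t_c = 0.894 m/s × 1.690 d × 86400 s/d = 130500 m ≈ 131 km.

t_c ≈ 1.69 d; D_c ≈ 2.68 mg/L; min DO ≈ 9.12 mg/L; x_c ≈ 131 km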